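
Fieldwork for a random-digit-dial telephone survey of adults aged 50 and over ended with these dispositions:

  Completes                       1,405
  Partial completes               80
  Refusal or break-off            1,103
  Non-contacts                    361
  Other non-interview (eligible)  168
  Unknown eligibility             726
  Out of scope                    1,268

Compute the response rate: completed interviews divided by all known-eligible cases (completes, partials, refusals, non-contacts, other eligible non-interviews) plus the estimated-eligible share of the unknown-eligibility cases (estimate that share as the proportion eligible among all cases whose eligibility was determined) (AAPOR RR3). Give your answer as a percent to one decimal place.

38.7%

Top → 1405
Eligible (known) → 1405 + 80 + 1103 + 361 + 168 = 3117
e = 3117 / (3117 + 1268) = 3117 / 4385 = 0.7108
Eligible share of unknowns → 0.7108 × 726 = 516.04
Base → 3117 + 516.04 = 3633.04
RR3 = 1405 / 3633.04 = 0.3867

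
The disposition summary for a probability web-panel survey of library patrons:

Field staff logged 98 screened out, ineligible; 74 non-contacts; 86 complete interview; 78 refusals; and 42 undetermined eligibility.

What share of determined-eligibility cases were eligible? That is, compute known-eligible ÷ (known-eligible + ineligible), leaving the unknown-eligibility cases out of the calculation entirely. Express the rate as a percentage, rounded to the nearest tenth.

Eligible (known) → 86 + 78 + 74 = 238
e = 238 / (238 + 98) = 238 / 336 = 0.7083

70.8%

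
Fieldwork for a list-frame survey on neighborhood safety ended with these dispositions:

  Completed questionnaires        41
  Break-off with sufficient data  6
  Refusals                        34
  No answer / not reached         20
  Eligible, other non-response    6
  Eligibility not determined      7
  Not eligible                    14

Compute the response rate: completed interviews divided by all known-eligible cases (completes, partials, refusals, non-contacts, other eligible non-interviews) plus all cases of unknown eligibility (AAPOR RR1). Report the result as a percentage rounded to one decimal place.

Num → 41
Denom → 41 + 6 + 34 + 20 + 6 + 7 = 114
RR1 = 41 / 114 = 0.3596

36.0%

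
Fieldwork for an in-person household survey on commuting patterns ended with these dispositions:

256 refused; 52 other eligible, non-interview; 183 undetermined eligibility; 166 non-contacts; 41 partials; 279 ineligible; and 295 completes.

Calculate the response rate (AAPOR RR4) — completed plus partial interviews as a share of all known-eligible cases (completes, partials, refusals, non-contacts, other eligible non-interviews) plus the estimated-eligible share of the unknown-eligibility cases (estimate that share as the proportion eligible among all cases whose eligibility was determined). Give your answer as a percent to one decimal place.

Top → 295 + 41 = 336
Known eligible → 295 + 41 + 256 + 166 + 52 = 810
e = 810 / (810 + 279) = 810 / 1089 = 0.7438
Estimated eligible among unknowns → 0.7438 × 183 = 136.12
Denom → 810 + 136.12 = 946.12
RR4 = 336 / 946.12 = 0.3551

35.5%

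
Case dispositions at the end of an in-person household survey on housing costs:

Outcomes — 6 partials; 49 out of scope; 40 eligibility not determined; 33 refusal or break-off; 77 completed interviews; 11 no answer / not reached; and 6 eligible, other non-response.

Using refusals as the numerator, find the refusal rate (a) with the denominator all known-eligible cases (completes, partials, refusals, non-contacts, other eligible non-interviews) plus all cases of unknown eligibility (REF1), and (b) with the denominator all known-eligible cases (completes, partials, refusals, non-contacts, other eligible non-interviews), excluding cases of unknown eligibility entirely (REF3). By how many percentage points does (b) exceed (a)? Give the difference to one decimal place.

5.7

Numerator: 33
Base: 77 + 6 + 33 + 11 + 6 + 40 = 173
REF1 = 33 / 173 = 0.1908
Base: 77 + 6 + 33 + 11 + 6 = 133
REF3 = 33 / 133 = 0.2481
Difference = 24.81 − 19.08 = 5.73 percentage points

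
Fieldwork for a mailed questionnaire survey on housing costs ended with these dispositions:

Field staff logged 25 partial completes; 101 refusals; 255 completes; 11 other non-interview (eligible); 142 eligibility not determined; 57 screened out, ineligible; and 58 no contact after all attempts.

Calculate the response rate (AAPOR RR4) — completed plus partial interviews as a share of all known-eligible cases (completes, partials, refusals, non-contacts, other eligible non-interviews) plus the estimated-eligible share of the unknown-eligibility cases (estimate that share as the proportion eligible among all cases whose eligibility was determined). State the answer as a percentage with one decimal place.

48.6%

Top → 255 + 25 = 280
Known eligible → 255 + 25 + 101 + 58 + 11 = 450
e = 450 / (450 + 57) = 450 / 507 = 0.8876
Estimated eligible among unknowns → 0.8876 × 142 = 126.04
Base → 450 + 126.04 = 576.04
RR4 = 280 / 576.04 = 0.4861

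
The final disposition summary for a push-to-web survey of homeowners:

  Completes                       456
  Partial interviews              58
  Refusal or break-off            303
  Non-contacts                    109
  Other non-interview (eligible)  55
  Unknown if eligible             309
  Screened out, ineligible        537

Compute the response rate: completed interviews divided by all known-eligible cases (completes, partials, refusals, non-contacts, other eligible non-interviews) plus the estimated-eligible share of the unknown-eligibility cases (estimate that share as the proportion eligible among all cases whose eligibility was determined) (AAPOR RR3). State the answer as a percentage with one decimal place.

Numerator = 456
Determined eligible = 456 + 58 + 303 + 109 + 55 = 981
e = 981 / (981 + 537) = 981 / 1518 = 0.6462
e × U = 0.6462 × 309 = 199.68
Denom = 981 + 199.68 = 1180.68
RR3 = 456 / 1180.68 = 0.3862

38.6%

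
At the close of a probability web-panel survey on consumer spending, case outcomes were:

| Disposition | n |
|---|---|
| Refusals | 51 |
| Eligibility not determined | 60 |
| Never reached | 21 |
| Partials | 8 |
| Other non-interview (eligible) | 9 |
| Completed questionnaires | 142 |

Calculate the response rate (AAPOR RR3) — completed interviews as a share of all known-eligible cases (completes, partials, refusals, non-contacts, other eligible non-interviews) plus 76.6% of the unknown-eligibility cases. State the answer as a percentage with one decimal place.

51.3%

Numerator = 142
Known eligible = 142 + 8 + 51 + 21 + 9 = 231
Eligible share of unknowns = 0.7660 × 60 = 45.96
Denom = 231 + 45.96 = 276.96
RR3 = 142 / 276.96 = 0.5127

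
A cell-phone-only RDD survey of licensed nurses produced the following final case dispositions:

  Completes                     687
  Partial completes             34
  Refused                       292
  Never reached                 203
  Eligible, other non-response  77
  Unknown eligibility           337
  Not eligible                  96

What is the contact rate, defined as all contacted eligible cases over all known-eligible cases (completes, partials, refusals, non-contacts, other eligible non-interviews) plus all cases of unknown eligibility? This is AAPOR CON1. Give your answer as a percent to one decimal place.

66.9%

Top → 687 + 34 + 292 + 77 = 1090
Base → 687 + 34 + 292 + 203 + 77 + 337 = 1630
CON1 = 1090 / 1630 = 0.6687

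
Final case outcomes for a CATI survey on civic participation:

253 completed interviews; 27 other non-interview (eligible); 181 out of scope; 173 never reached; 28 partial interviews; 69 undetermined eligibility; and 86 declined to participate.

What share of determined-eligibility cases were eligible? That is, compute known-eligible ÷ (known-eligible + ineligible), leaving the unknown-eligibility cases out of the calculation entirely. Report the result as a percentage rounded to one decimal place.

75.8%

Known eligible → 253 + 28 + 86 + 173 + 27 = 567
e = 567 / (567 + 181) = 567 / 748 = 0.7580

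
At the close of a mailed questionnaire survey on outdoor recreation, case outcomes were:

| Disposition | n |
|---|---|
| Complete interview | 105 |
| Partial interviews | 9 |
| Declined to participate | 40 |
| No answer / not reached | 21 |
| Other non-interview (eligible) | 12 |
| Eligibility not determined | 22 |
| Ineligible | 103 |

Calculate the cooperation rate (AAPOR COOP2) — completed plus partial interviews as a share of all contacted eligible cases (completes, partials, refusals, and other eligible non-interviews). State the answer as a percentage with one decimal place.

68.7%

Numerator → 105 + 9 = 114
Denom → 105 + 9 + 40 + 12 = 166
COOP2 = 114 / 166 = 0.6867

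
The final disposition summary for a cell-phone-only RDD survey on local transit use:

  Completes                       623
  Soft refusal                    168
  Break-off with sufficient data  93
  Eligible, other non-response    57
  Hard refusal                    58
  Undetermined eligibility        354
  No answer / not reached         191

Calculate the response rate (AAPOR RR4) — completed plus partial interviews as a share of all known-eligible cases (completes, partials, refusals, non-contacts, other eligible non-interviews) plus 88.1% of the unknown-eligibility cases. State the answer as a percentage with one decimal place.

47.7%

Refusal or break-off = 58 + 168 = 226
Top = 623 + 93 = 716
Determined eligible = 623 + 93 + 226 + 191 + 57 = 1190
Eligible share of unknowns = 0.8810 × 354 = 311.87
Base = 1190 + 311.87 = 1501.87
RR4 = 716 / 1501.87 = 0.4767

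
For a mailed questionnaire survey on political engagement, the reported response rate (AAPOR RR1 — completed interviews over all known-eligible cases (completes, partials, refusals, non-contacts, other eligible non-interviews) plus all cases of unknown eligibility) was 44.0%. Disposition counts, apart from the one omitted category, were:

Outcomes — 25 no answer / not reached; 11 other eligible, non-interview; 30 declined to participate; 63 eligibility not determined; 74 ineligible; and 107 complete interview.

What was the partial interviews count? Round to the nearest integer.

RR1 = 107 / D = 0.440
D = 107 / 0.440 = 243.2
Remaining denominator categories sum to 236
partial interviews = 243.2 − 236 ≈ 7

7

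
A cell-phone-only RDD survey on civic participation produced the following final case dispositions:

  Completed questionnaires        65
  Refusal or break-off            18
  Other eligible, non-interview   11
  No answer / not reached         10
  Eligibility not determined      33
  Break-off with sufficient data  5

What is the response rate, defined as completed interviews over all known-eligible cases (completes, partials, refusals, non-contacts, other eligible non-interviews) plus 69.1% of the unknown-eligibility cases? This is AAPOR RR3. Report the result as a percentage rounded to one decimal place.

49.3%

Top → 65
Known eligible → 65 + 5 + 18 + 10 + 11 = 109
Eligible share of unknowns → 0.6910 × 33 = 22.80
Denominator → 109 + 22.80 = 131.80
RR3 = 65 / 131.80 = 0.4932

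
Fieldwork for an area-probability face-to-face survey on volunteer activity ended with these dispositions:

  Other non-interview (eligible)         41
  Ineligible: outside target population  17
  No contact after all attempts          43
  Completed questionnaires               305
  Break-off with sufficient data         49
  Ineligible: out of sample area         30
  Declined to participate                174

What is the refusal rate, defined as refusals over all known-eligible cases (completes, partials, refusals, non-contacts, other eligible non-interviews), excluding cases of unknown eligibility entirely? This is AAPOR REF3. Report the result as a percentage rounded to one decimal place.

28.4%

Screened out, ineligible = 17 + 30 = 47
Top → 174
Denom → 305 + 49 + 174 + 43 + 41 = 612
REF3 = 174 / 612 = 0.2843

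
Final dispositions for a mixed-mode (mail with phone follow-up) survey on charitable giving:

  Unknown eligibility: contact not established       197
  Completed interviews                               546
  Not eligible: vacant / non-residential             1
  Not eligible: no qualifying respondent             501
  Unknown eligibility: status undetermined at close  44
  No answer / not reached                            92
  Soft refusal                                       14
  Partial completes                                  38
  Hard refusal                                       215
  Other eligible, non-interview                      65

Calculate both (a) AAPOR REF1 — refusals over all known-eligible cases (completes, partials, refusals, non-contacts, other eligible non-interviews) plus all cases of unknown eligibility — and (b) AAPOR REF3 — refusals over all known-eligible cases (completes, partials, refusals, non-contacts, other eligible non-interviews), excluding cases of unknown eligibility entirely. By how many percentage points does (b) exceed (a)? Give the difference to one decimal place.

Declined to participate = 215 + 14 = 229
Unknown if eligible = 197 + 44 = 241
Screened out, ineligible = 501 + 1 = 502
Num: 229
Denominator: 546 + 38 + 229 + 92 + 65 + 241 = 1211
REF1 = 229 / 1211 = 0.1891
Denominator: 546 + 38 + 229 + 92 + 65 = 970
REF3 = 229 / 970 = 0.2361
Difference = 23.61 − 18.91 = 4.70 percentage points

4.7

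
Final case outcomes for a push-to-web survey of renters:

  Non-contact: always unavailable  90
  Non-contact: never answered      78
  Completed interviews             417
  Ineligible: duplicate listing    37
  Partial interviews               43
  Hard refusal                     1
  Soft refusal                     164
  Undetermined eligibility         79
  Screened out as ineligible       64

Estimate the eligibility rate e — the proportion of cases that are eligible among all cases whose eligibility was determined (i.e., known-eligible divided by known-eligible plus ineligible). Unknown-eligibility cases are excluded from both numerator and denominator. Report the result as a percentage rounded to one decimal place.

88.7%

Refusals = 1 + 164 = 165
Non-contacts = 78 + 90 = 168
Not eligible = 64 + 37 = 101
Eligible (known): 417 + 43 + 165 + 168 = 793
e = 793 / (793 + 101) = 793 / 894 = 0.8870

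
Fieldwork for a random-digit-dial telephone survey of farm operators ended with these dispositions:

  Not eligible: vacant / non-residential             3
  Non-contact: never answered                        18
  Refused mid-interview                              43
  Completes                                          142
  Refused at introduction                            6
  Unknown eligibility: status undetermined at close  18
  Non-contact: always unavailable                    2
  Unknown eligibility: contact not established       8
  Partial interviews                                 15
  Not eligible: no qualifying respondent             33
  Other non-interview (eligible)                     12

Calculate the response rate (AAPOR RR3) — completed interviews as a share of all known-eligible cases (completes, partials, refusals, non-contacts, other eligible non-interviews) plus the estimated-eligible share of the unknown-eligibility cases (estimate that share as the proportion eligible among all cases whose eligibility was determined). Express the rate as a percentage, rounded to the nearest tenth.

Refusals = 6 + 43 = 49
Never reached = 18 + 2 = 20
Unknown if eligible = 8 + 18 = 26
Screened out, ineligible = 33 + 3 = 36
Top → 142
Known eligible → 142 + 15 + 49 + 20 + 12 = 238
e = 238 / (238 + 36) = 238 / 274 = 0.8686
e × U → 0.8686 × 26 = 22.58
Denominator → 238 + 22.58 = 260.58
RR3 = 142 / 260.58 = 0.5449

54.5%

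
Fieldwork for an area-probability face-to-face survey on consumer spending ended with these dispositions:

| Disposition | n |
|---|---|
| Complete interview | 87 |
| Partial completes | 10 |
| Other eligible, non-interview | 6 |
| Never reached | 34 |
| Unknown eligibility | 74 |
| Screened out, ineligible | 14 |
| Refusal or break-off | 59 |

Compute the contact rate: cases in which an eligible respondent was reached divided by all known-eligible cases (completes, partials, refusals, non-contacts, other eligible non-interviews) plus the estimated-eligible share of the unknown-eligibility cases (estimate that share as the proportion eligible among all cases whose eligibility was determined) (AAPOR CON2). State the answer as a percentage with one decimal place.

Top = 87 + 10 + 59 + 6 = 162
Determined eligible = 87 + 10 + 59 + 34 + 6 = 196
e = 196 / (196 + 14) = 196 / 210 = 0.9333
Estimated eligible among unknowns = 0.9333 × 74 = 69.06
Base = 196 + 69.06 = 265.06
CON2 = 162 / 265.06 = 0.6112

61.1%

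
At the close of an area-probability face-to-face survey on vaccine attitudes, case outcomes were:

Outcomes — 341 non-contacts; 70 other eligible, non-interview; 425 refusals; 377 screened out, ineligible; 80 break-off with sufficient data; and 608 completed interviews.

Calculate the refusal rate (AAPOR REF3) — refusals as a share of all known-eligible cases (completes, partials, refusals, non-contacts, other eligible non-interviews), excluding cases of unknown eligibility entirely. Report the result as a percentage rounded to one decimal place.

Numerator = 425
Base = 608 + 80 + 425 + 341 + 70 = 1524
REF3 = 425 / 1524 = 0.2789

27.9%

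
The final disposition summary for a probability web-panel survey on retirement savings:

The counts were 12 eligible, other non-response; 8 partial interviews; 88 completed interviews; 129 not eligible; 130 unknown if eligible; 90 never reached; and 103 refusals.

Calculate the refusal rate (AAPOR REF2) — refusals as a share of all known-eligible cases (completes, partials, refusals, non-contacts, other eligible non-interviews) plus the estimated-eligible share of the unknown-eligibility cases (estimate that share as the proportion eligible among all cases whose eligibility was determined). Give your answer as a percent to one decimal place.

Num → 103
Determined eligible → 88 + 8 + 103 + 90 + 12 = 301
e = 301 / (301 + 129) = 301 / 430 = 0.7000
e × U → 0.7000 × 130 = 91.00
Denom → 301 + 91.00 = 392.00
REF2 = 103 / 392.00 = 0.2628

26.3%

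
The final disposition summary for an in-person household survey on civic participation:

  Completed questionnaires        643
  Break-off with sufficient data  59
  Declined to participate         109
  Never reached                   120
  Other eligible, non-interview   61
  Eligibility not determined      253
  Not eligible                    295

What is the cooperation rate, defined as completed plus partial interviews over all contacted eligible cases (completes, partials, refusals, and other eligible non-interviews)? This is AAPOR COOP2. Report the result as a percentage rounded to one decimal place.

80.5%

Numerator = 643 + 59 = 702
Base = 643 + 59 + 109 + 61 = 872
COOP2 = 702 / 872 = 0.8050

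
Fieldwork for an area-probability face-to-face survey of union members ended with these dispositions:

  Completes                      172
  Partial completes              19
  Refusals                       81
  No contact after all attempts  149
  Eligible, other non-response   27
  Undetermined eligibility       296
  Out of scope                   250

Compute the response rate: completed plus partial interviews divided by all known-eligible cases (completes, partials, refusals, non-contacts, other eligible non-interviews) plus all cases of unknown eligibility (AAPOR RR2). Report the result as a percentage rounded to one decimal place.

Top: 172 + 19 = 191
Denominator: 172 + 19 + 81 + 149 + 27 + 296 = 744
RR2 = 191 / 744 = 0.2567

25.7%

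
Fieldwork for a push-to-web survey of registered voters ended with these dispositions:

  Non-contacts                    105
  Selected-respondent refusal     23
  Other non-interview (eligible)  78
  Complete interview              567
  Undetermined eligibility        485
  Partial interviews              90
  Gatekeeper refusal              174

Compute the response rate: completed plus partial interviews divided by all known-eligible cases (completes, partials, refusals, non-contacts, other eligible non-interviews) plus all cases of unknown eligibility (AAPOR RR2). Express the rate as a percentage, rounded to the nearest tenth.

43.2%

Refusals = 174 + 23 = 197
Top = 567 + 90 = 657
Denominator = 567 + 90 + 197 + 105 + 78 + 485 = 1522
RR2 = 657 / 1522 = 0.4317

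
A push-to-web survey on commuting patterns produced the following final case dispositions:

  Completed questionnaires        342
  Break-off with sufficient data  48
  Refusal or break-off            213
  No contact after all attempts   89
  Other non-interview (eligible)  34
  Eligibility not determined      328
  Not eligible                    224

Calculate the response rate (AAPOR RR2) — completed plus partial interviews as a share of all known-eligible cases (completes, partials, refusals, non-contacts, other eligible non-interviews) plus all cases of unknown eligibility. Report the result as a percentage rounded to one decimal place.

37.0%

Top = 342 + 48 = 390
Denom = 342 + 48 + 213 + 89 + 34 + 328 = 1054
RR2 = 390 / 1054 = 0.3700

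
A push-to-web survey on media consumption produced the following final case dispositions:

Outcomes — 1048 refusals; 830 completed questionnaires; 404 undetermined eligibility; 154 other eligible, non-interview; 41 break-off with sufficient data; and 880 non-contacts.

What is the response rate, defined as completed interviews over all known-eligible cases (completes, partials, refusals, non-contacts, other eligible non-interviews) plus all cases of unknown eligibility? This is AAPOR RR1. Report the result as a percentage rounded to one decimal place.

24.7%

Num: 830
Denominator: 830 + 41 + 1048 + 880 + 154 + 404 = 3357
RR1 = 830 / 3357 = 0.2472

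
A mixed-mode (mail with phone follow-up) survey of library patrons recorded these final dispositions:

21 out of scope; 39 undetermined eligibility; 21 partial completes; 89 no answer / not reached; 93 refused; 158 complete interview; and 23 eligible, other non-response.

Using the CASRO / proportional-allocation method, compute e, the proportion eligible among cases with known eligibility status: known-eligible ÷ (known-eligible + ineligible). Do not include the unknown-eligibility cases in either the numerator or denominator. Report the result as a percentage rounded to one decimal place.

94.8%

Known eligible → 158 + 21 + 93 + 89 + 23 = 384
e = 384 / (384 + 21) = 384 / 405 = 0.9481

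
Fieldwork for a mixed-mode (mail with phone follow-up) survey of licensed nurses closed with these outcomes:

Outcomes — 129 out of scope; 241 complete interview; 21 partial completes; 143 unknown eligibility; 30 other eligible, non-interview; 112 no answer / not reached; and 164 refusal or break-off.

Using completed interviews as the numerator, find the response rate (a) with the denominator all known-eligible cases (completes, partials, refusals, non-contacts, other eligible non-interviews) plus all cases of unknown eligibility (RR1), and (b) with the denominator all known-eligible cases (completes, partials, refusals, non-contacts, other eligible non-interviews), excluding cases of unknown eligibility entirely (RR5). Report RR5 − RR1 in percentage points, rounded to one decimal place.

Top → 241
Base → 241 + 21 + 164 + 112 + 30 + 143 = 711
RR1 = 241 / 711 = 0.3390
Base → 241 + 21 + 164 + 112 + 30 = 568
RR5 = 241 / 568 = 0.4243
Difference = 42.43 − 33.90 = 8.53 percentage points

8.5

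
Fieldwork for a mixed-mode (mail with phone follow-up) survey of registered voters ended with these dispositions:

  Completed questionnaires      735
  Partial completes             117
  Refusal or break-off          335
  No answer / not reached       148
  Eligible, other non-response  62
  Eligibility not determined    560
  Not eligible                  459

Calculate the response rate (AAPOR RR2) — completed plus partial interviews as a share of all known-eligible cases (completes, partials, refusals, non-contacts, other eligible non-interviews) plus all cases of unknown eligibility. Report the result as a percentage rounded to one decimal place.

Numerator: 735 + 117 = 852
Denom: 735 + 117 + 335 + 148 + 62 + 560 = 1957
RR2 = 852 / 1957 = 0.4354

43.5%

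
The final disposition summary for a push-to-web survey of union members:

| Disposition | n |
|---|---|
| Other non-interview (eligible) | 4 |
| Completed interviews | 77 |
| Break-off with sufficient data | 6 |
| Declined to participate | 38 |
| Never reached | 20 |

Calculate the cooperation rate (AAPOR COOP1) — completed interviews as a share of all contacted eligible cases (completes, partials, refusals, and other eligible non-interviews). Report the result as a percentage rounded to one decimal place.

61.6%

Top: 77
Base: 77 + 6 + 38 + 4 = 125
COOP1 = 77 / 125 = 0.6160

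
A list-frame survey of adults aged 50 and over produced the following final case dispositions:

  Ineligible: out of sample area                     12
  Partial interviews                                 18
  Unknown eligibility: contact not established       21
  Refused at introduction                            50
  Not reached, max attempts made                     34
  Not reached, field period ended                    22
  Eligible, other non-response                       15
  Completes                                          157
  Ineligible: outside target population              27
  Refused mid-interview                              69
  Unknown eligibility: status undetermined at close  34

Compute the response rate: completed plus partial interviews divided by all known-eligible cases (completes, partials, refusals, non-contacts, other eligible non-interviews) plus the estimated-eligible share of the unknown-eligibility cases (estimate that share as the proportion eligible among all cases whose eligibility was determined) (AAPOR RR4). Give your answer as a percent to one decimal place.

Refusals = 50 + 69 = 119
Never reached = 22 + 34 = 56
Unknown eligibility = 21 + 34 = 55
Screened out, ineligible = 27 + 12 = 39
Top = 157 + 18 = 175
Determined eligible = 157 + 18 + 119 + 56 + 15 = 365
e = 365 / (365 + 39) = 365 / 404 = 0.9035
Estimated eligible among unknowns = 0.9035 × 55 = 49.69
Base = 365 + 49.69 = 414.69
RR4 = 175 / 414.69 = 0.4220

42.2%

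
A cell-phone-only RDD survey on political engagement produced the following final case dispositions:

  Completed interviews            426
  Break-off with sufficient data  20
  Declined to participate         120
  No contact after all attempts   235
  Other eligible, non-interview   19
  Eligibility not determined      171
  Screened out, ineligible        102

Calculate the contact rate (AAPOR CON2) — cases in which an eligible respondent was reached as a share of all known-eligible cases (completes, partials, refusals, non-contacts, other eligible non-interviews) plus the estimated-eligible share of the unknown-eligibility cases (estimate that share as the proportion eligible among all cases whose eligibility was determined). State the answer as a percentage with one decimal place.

Numerator: 426 + 20 + 120 + 19 = 585
Eligible (known): 426 + 20 + 120 + 235 + 19 = 820
e = 820 / (820 + 102) = 820 / 922 = 0.8894
Estimated eligible among unknowns: 0.8894 × 171 = 152.09
Denom: 820 + 152.09 = 972.09
CON2 = 585 / 972.09 = 0.6018

60.2%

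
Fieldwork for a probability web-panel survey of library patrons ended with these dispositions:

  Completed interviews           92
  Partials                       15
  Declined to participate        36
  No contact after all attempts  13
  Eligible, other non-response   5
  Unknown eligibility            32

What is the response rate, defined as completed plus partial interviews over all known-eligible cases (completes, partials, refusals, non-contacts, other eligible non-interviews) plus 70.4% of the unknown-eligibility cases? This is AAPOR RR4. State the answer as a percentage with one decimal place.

58.3%

Top = 92 + 15 = 107
Determined eligible = 92 + 15 + 36 + 13 + 5 = 161
e × U = 0.7040 × 32 = 22.53
Denom = 161 + 22.53 = 183.53
RR4 = 107 / 183.53 = 0.5830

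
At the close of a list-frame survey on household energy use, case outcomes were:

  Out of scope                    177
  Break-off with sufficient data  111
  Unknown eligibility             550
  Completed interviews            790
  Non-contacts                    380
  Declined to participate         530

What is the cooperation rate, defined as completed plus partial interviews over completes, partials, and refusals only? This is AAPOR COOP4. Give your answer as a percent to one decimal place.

Num: 790 + 111 = 901
Base: 790 + 111 + 530 = 1431
COOP4 = 901 / 1431 = 0.6296

63.0%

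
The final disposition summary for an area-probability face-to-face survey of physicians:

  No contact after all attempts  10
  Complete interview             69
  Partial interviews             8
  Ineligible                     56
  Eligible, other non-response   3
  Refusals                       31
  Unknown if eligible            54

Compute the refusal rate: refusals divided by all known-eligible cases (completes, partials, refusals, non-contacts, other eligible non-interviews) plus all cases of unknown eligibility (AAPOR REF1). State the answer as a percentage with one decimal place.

Numerator = 31
Base = 69 + 8 + 31 + 10 + 3 + 54 = 175
REF1 = 31 / 175 = 0.1771

17.7%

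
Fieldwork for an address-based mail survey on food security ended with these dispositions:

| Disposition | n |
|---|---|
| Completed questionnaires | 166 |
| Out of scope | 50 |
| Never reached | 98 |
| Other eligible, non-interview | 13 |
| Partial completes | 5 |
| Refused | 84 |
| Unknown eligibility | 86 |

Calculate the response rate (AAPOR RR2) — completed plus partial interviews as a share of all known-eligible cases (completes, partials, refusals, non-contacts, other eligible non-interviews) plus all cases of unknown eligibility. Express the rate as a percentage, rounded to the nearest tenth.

37.8%

Numerator = 166 + 5 = 171
Denominator = 166 + 5 + 84 + 98 + 13 + 86 = 452
RR2 = 171 / 452 = 0.3783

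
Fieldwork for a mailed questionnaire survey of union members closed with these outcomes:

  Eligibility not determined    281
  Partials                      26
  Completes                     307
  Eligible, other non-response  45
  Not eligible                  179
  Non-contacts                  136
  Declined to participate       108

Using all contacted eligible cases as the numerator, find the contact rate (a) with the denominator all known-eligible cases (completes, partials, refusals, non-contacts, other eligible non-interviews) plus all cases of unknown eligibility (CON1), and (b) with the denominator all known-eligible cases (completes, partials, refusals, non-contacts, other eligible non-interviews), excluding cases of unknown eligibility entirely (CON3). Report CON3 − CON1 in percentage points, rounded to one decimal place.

24.3

Top: 307 + 26 + 108 + 45 = 486
Base: 307 + 26 + 108 + 136 + 45 + 281 = 903
CON1 = 486 / 903 = 0.5382
Base: 307 + 26 + 108 + 136 + 45 = 622
CON3 = 486 / 622 = 0.7814
Difference = 78.14 − 53.82 = 24.32 percentage points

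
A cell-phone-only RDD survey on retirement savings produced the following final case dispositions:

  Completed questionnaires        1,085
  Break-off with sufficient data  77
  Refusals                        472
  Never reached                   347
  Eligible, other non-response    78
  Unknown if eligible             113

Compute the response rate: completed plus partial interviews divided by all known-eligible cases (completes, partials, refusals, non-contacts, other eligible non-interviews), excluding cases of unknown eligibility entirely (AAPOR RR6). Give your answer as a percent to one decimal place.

56.4%

Numerator → 1085 + 77 = 1162
Base → 1085 + 77 + 472 + 347 + 78 = 2059
RR6 = 1162 / 2059 = 0.5644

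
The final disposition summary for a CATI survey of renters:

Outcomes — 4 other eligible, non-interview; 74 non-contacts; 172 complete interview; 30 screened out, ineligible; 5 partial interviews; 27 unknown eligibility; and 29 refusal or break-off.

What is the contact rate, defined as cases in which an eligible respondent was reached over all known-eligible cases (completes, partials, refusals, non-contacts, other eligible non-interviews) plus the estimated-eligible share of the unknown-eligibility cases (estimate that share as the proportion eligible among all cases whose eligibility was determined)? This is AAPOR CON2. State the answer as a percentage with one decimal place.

Num → 172 + 5 + 29 + 4 = 210
Determined eligible → 172 + 5 + 29 + 74 + 4 = 284
e = 284 / (284 + 30) = 284 / 314 = 0.9045
e × U → 0.9045 × 27 = 24.42
Denominator → 284 + 24.42 = 308.42
CON2 = 210 / 308.42 = 0.6809

68.1%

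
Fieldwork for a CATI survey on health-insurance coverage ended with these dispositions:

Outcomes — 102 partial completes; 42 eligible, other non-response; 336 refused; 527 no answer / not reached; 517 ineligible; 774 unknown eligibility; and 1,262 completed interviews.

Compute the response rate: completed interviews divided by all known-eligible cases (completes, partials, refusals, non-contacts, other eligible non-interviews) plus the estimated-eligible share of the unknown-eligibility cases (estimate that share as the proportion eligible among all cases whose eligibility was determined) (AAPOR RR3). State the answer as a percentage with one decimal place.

Num → 1262
Determined eligible → 1262 + 102 + 336 + 527 + 42 = 2269
e = 2269 / (2269 + 517) = 2269 / 2786 = 0.8144
Estimated eligible among unknowns → 0.8144 × 774 = 630.35
Denominator → 2269 + 630.35 = 2899.35
RR3 = 1262 / 2899.35 = 0.4353

43.5%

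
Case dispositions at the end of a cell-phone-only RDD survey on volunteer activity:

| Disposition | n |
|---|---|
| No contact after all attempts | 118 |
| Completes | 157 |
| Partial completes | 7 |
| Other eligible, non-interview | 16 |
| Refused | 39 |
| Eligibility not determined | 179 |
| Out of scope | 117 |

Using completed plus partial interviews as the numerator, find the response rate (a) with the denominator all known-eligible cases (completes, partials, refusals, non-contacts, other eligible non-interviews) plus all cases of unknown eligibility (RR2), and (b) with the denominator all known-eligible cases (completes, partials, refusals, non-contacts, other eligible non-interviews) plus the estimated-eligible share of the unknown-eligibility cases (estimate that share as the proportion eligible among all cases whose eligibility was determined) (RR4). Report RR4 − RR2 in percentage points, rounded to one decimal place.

3.1

Numerator → 157 + 7 = 164
Denom → 157 + 7 + 39 + 118 + 16 + 179 = 516
RR2 = 164 / 516 = 0.3178
Determined eligible → 157 + 7 + 39 + 118 + 16 = 337
e = 337 / (337 + 117) = 337 / 454 = 0.7423
Eligible share of unknowns → 0.7423 × 179 = 132.87
Denom → 337 + 132.87 = 469.87
RR4 = 164 / 469.87 = 0.3490
Difference = 34.90 − 31.78 = 3.12 percentage points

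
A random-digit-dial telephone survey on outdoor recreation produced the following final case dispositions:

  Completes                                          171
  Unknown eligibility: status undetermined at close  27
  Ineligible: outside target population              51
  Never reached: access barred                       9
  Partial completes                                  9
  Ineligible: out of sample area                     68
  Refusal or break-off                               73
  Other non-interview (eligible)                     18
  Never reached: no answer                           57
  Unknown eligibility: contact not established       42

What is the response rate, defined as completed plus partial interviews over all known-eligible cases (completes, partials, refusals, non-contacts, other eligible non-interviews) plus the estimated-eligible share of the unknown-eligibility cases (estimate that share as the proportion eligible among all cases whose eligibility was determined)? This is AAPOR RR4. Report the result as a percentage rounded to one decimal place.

46.4%

Non-contacts = 57 + 9 = 66
Unknown if eligible = 42 + 27 = 69
Ineligible = 51 + 68 = 119
Num → 171 + 9 = 180
Eligible (known) → 171 + 9 + 73 + 66 + 18 = 337
e = 337 / (337 + 119) = 337 / 456 = 0.7390
Estimated eligible among unknowns → 0.7390 × 69 = 50.99
Denom → 337 + 50.99 = 387.99
RR4 = 180 / 387.99 = 0.4639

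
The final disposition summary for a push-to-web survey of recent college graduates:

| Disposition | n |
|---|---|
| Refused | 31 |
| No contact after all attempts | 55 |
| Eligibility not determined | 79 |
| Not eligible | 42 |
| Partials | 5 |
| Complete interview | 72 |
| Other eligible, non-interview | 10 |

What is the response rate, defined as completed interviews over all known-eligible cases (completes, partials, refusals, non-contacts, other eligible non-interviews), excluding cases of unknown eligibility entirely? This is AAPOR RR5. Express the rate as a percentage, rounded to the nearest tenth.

Num = 72
Denominator = 72 + 5 + 31 + 55 + 10 = 173
RR5 = 72 / 173 = 0.4162

41.6%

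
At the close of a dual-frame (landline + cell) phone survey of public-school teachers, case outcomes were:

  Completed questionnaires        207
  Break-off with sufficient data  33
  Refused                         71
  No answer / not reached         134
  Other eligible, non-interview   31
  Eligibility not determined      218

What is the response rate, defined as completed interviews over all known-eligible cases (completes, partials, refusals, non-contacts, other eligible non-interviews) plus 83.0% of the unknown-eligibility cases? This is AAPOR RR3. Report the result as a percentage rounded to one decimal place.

Num → 207
Known eligible → 207 + 33 + 71 + 134 + 31 = 476
Eligible share of unknowns → 0.8300 × 218 = 180.94
Denominator → 476 + 180.94 = 656.94
RR3 = 207 / 656.94 = 0.3151

31.5%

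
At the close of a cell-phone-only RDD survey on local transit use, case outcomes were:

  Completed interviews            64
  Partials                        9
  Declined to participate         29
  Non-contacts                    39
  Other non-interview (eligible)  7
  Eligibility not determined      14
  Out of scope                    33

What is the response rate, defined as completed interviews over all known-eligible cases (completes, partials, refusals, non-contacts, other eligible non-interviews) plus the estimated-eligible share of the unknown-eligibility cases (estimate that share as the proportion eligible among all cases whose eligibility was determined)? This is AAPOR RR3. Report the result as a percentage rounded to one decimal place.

40.1%

Top → 64
Known eligible → 64 + 9 + 29 + 39 + 7 = 148
e = 148 / (148 + 33) = 148 / 181 = 0.8177
Eligible share of unknowns → 0.8177 × 14 = 11.45
Base → 148 + 11.45 = 159.45
RR3 = 64 / 159.45 = 0.4014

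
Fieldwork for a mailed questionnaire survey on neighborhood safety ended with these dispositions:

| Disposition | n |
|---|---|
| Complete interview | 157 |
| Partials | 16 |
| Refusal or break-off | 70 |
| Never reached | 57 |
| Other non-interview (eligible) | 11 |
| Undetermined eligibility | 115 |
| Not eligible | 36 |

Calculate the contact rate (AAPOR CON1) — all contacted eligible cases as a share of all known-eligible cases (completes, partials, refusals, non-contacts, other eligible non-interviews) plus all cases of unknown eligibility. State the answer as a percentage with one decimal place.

Top → 157 + 16 + 70 + 11 = 254
Denom → 157 + 16 + 70 + 57 + 11 + 115 = 426
CON1 = 254 / 426 = 0.5962

59.6%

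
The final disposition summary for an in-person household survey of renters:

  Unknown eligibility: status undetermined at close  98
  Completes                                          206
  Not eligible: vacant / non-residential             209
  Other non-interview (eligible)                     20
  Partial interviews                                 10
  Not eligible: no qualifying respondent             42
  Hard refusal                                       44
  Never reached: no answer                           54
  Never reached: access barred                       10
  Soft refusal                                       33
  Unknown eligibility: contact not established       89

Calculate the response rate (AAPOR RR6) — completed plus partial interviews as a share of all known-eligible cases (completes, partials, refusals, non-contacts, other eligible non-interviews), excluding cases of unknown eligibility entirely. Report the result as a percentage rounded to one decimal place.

Refusals = 44 + 33 = 77
Never reached = 54 + 10 = 64
Eligibility not determined = 89 + 98 = 187
Not eligible = 42 + 209 = 251
Num: 206 + 10 = 216
Base: 206 + 10 + 77 + 64 + 20 = 377
RR6 = 216 / 377 = 0.5729

57.3%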